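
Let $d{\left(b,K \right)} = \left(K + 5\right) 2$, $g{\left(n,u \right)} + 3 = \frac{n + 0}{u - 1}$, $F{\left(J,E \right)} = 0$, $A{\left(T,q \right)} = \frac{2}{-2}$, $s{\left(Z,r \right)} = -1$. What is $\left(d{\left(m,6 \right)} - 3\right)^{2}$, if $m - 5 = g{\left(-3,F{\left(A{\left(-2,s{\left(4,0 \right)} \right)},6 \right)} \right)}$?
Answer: $361$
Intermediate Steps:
$A{\left(T,q \right)} = -1$ ($A{\left(T,q \right)} = 2 \left(- \frac{1}{2}\right) = -1$)
$g{\left(n,u \right)} = -3 + \frac{n}{-1 + u}$ ($g{\left(n,u \right)} = -3 + \frac{n + 0}{u - 1} = -3 + \frac{n}{-1 + u}$)
$m = 5$ ($m = 5 + \frac{3 - 3 - 0}{-1 + 0} = 5 + \frac{3 - 3 + 0}{-1} = 5 - 0 = 5 + 0 = 5$)
$d{\left(b,K \right)} = 10 + 2 K$ ($d{\left(b,K \right)} = \left(5 + K\right) 2 = 10 + 2 K$)
$\left(d{\left(m,6 \right)} - 3\right)^{2} = \left(\left(10 + 2 \cdot 6\right) - 3\right)^{2} = \left(\left(10 + 12\right) - 3\right)^{2} = \left(22 - 3\right)^{2} = 19^{2} = 361$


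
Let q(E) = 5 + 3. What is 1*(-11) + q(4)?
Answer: -3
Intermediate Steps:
q(E) = 8
1*(-11) + q(4) = 1*(-11) + 8 = -11 + 8 = -3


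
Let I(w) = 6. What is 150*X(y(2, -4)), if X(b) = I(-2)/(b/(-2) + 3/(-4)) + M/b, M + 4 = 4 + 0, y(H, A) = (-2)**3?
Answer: 3600/13 ≈ 276.92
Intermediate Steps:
y(H, A) = -8
M = 0 (M = -4 + (4 + 0) = -4 + 4 = 0)
X(b) = 6/(-3/4 - b/2) (X(b) = 6/(b/(-2) + 3/(-4)) + 0/b = 6/(b*(-1/2) + 3*(-1/4)) + 0 = 6/(-b/2 - 3/4) + 0 = 6/(-3/4 - b/2) + 0 = 6/(-3/4 - b/2))
150*X(y(2, -4)) = 150*(-24/(3 + 2*(-8))) = 150*(-24/(3 - 16)) = 150*(-24/(-13)) = 150*(-24*(-1/13)) = 150*(24/13) = 3600/13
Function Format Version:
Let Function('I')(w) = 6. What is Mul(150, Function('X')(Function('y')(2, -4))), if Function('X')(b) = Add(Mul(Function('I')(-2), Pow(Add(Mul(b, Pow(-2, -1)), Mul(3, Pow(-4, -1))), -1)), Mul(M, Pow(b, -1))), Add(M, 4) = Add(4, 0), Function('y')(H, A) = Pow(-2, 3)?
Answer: Rational(3600, 13) ≈ 276.92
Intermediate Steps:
Function('y')(H, A) = -8
M = 0 (M = Add(-4, Add(4, 0)) = Add(-4, 4) = 0)
Function('X')(b) = Mul(6, Pow(Add(Rational(-3, 4), Mul(Rational(-1, 2), b)), -1)) (Function('X')(b) = Add(Mul(6, Pow(Add(Mul(b, Pow(-2, -1)), Mul(3, Pow(-4, -1))), -1)), Mul(0, Pow(b, -1))) = Add(Mul(6, Pow(Add(Mul(b, Rational(-1, 2)), Mul(3, Rational(-1, 4))), -1)), 0) = Add(Mul(6, Pow(Add(Mul(Rational(-1, 2), b), Rational(-3, 4)), -1)), 0) = Add(Mul(6, Pow(Add(Rational(-3, 4), Mul(Rational(-1, 2), b)), -1)), 0) = Mul(6, Pow(Add(Rational(-3, 4), Mul(Rational(-1, 2), b)), -1)))
Mul(150, Function('X')(Function('y')(2, -4))) = Mul(150, Mul(-24, Pow(Add(3, Mul(2, -8)), -1))) = Mul(150, Mul(-24, Pow(Add(3, -16), -1))) = Mul(150, Mul(-24, Pow(-13, -1))) = Mul(150, Mul(-24, Rational(-1, 13))) = Mul(150, Rational(24, 13)) = Rational(3600, 13)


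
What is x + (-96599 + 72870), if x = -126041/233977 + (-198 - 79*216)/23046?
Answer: -21326543810263/898705657 ≈ -23730.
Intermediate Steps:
x = -1157275310/898705657 (x = -126041*1/233977 + (-198 - 17064)*(1/23046) = -126041/233977 - 17262*1/23046 = -126041/233977 - 2877/3841 = -1157275310/898705657 ≈ -1.2877)
x + (-96599 + 72870) = -1157275310/898705657 + (-96599 + 72870) = -1157275310/898705657 - 23729 = -21326543810263/898705657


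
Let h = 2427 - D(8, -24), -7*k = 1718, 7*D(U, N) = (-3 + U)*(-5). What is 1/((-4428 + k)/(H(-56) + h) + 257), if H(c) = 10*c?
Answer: 6547/1666222 ≈ 0.0039292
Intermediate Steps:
D(U, N) = 15/7 - 5*U/7 (D(U, N) = ((-3 + U)*(-5))/7 = (15 - 5*U)/7 = 15/7 - 5*U/7)
k = -1718/7 (k = -⅐*1718 = -1718/7 ≈ -245.43)
h = 17014/7 (h = 2427 - (15/7 - 5/7*8) = 2427 - (15/7 - 40/7) = 2427 - 1*(-25/7) = 2427 + 25/7 = 17014/7 ≈ 2430.6)
1/((-4428 + k)/(H(-56) + h) + 257) = 1/((-4428 - 1718/7)/(10*(-56) + 17014/7) + 257) = 1/(-32714/(7*(-560 + 17014/7)) + 257) = 1/(-32714/(7*13094/7) + 257) = 1/(-32714/7*7/13094 + 257) = 1/(-16357/6547 + 257) = 1/(1666222/6547) = 6547/1666222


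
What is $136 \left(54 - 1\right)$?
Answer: $7208$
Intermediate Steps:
$136 \left(54 - 1\right) = 136 \cdot 53 = 7208$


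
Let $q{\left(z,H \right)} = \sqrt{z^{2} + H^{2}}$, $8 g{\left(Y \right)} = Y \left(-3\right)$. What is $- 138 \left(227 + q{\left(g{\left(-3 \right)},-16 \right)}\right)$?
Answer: $-31326 - \frac{69 \sqrt{16465}}{4} \approx -33539.0$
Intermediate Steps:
$g{\left(Y \right)} = - \frac{3 Y}{8}$ ($g{\left(Y \right)} = \frac{Y \left(-3\right)}{8} = \frac{\left(-3\right) Y}{8} = - \frac{3 Y}{8}$)
$q{\left(z,H \right)} = \sqrt{H^{2} + z^{2}}$
$- 138 \left(227 + q{\left(g{\left(-3 \right)},-16 \right)}\right) = - 138 \left(227 + \sqrt{\left(-16\right)^{2} + \left(\left(- \frac{3}{8}\right) \left(-3\right)\right)^{2}}\right) = - 138 \left(227 + \sqrt{256 + \left(\frac{9}{8}\right)^{2}}\right) = - 138 \left(227 + \sqrt{256 + \frac{81}{64}}\right) = - 138 \left(227 + \sqrt{\frac{16465}{64}}\right) = - 138 \left(227 + \frac{\sqrt{16465}}{8}\right) = -31326 - \frac{69 \sqrt{16465}}{4}$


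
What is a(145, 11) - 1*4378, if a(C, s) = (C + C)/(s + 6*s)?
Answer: -336816/77 ≈ -4374.2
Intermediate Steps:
a(C, s) = 2*C/(7*s) (a(C, s) = (2*C)/((7*s)) = (2*C)*(1/(7*s)) = 2*C/(7*s))
a(145, 11) - 1*4378 = (2/7)*145/11 - 1*4378 = (2/7)*145*(1/11) - 4378 = 290/77 - 4378 = -336816/77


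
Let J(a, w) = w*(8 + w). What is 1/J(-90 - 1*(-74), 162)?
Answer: 1/27540 ≈ 3.6311e-5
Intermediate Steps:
1/J(-90 - 1*(-74), 162) = 1/(162*(8 + 162)) = 1/(162*170) = 1/27540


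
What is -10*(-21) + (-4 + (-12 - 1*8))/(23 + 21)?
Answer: 2304/11 ≈ 209.45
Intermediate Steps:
-10*(-21) + (-4 + (-12 - 1*8))/(23 + 21) = 210 + (-4 + (-12 - 8))/44 = 210 + (-4 - 20)*(1/44) = 210 - 24*1/44 = 210 - 6/11 = 2304/11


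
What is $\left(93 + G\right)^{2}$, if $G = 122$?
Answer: $46225$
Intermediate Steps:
$\left(93 + G\right)^{2} = \left(93 + 122\right)^{2} = 215^{2} = 46225$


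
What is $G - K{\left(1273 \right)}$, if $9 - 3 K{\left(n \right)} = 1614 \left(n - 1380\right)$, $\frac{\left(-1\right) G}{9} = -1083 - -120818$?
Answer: $-1135184$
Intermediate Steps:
$G = -1077615$ ($G = - 9 \left(-1083 - -120818\right) = - 9 \left(-1083 + 120818\right) = \left(-9\right) 119735 = -1077615$)
$K{\left(n \right)} = 742443 - 538 n$ ($K{\left(n \right)} = 3 - \frac{1614 \left(n - 1380\right)}{3} = 3 - \frac{1614 \left(-1380 + n\right)}{3} = 3 - \frac{-2227320 + 1614 n}{3} = 3 - \left(-742440 + 538 n\right) = 742443 - 538 n$)
$G - K{\left(1273 \right)} = -1077615 - \left(742443 - 684874\right) = -1077615 - 57569 = -1135184$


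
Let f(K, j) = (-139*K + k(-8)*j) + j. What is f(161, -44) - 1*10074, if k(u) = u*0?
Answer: -32497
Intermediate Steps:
k(u) = 0
f(K, j) = j - 139*K (f(K, j) = (-139*K + 0*j) + j = (-139*K + 0) + j = -139*K + j = j - 139*K)
f(161, -44) - 1*10074 = (-44 - 139*161) - 1*10074 = (-44 - 22379) - 10074 = -22423 - 10074 = -32497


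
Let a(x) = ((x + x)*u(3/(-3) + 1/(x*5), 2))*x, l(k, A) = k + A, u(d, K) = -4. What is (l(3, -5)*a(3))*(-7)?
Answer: -1008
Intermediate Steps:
l(k, A) = A + k
a(x) = -8*x² (a(x) = ((x + x)*(-4))*x = ((2*x)*(-4))*x = (-8*x)*x = -8*x²)
(l(3, -5)*a(3))*(-7) = ((-5 + 3)*(-8*3²))*(-7) = -(-16)*9*(-7) = -2*(-72)*(-7) = 144*(-7) = -1008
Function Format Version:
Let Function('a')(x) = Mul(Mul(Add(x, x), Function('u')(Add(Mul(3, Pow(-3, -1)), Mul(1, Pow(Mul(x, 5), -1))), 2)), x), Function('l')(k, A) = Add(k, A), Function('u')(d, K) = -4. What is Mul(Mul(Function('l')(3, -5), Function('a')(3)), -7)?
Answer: -1008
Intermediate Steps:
Function('l')(k, A) = Add(A, k)
Function('a')(x) = Mul(-8, Pow(x, 2)) (Function('a')(x) = Mul(Mul(Add(x, x), -4), x) = Mul(Mul(Mul(2, x), -4), x) = Mul(Mul(-8, x), x) = Mul(-8, Pow(x, 2)))
Mul(Mul(Function('l')(3, -5), Function('a')(3)), -7) = Mul(Mul(Add(-5, 3), Mul(-8, Pow(3, 2))), -7) = Mul(Mul(-2, Mul(-8, 9)), -7) = Mul(Mul(-2, -72), -7) = Mul(144, -7) = -1008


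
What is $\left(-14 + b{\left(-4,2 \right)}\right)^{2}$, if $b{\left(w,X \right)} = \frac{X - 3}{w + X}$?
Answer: $\frac{729}{4} \approx 182.25$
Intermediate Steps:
$b{\left(w,X \right)} = \frac{-3 + X}{X + w}$
$\left(-14 + b{\left(-4,2 \right)}\right)^{2} = \left(-14 + \frac{-3 + 2}{2 - 4}\right)^{2} = \left(-14 + \frac{1}{-2} \left(-1\right)\right)^{2} = \left(-14 - - \frac{1}{2}\right)^{2} = \left(-14 + \frac{1}{2}\right)^{2} = \left(- \frac{27}{2}\right)^{2} = \frac{729}{4}$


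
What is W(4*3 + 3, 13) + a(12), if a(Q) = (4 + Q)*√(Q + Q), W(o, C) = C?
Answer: 13 + 32*√6 ≈ 91.384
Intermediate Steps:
a(Q) = √2*√Q*(4 + Q) (a(Q) = (4 + Q)*√(2*Q) = (4 + Q)*(√2*√Q) = √2*√Q*(4 + Q))
W(4*3 + 3, 13) + a(12) = 13 + √2*√12*(4 + 12) = 13 + √2*(2*√3)*16 = 13 + 32*√6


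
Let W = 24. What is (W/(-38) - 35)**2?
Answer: 458329/361 ≈ 1269.6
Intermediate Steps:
(W/(-38) - 35)**2 = (24/(-38) - 35)**2 = (24*(-1/38) - 35)**2 = (-12/19 - 35)**2 = (-677/19)**2 = 458329/361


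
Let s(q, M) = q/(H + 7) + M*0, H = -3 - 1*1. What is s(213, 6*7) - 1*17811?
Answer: -17740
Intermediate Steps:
H = -4 (H = -3 - 1 = -4)
s(q, M) = q/3 (s(q, M) = q/(-4 + 7) + M*0 = q/3 + 0 = q/3)
s(213, 6*7) - 1*17811 = (1/3)*213 - 1*17811 = 71 - 17811 = -17740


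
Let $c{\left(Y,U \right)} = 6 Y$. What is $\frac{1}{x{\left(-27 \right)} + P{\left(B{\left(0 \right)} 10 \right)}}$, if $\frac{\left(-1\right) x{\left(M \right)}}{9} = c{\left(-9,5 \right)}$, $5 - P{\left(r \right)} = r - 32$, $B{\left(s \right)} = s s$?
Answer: $\frac{1}{523} \approx 0.001912$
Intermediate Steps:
$B{\left(s \right)} = s^{2}$
$P{\left(r \right)} = 37 - r$ ($P{\left(r \right)} = 5 - \left(r - 32\right) = 5 - \left(-32 + r\right) = 37 - r$)
$x{\left(M \right)} = 486$ ($x{\left(M \right)} = - 9 \cdot 6 \left(-9\right) = \left(-9\right) \left(-54\right) = 486$)
$\frac{1}{x{\left(-27 \right)} + P{\left(B{\left(0 \right)} 10 \right)}} = \frac{1}{486 + \left(37 - 0^{2} \cdot 10\right)} = \frac{1}{486 + \left(37 - 0 \cdot 10\right)} = \frac{1}{486 + \left(37 - 0\right)} = \frac{1}{486 + \left(37 + 0\right)} = \frac{1}{486 + 37} = \frac{1}{523}$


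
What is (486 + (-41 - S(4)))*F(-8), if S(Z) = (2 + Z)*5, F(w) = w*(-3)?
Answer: 9960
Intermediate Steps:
F(w) = -3*w
S(Z) = 10 + 5*Z
(486 + (-41 - S(4)))*F(-8) = (486 + (-41 - (10 + 5*4)))*(-3*(-8)) = (486 + (-41 - (10 + 20)))*24 = (486 + (-41 - 1*30))*24 = (486 + (-41 - 30))*24 = (486 - 71)*24 = 415*24 = 9960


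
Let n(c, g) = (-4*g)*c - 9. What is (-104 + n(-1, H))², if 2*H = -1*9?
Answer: 17161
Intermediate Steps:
H = -9/2 (H = (-1*9)/2 = (½)*(-9) = -9/2 ≈ -4.5000)
n(c, g) = -9 - 4*c*g (n(c, g) = -4*c*g - 9 = -9 - 4*c*g)
(-104 + n(-1, H))² = (-104 + (-9 - 4*(-1)*(-9/2)))² = (-104 + (-9 - 18))² = (-104 - 27)² = (-131)² = 17161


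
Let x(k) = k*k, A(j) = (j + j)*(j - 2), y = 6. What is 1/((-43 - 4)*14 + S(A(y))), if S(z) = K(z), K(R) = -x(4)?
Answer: -1/674 ≈ -0.0014837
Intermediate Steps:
A(j) = 2*j*(-2 + j) (A(j) = (2*j)*(-2 + j) = 2*j*(-2 + j))
x(k) = k**2
K(R) = -16 (K(R) = -1*4**2 = -1*16 = -16)
S(z) = -16
1/((-43 - 4)*14 + S(A(y))) = 1/((-43 - 4)*14 - 16) = 1/(-47*14 - 16) = 1/(-658 - 16) = 1/(-674) = -1/674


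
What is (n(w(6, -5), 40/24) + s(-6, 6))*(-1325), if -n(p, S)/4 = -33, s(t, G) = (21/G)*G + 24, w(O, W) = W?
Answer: -234525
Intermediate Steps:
s(t, G) = 45 (s(t, G) = 21 + 24 = 45)
n(p, S) = 132 (n(p, S) = -4*(-33) = 132)
(n(w(6, -5), 40/24) + s(-6, 6))*(-1325) = (132 + 45)*(-1325) = 177*(-1325) = -234525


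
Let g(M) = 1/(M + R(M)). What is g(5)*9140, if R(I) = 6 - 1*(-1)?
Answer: 2285/3 ≈ 761.67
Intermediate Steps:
R(I) = 7 (R(I) = 6 + 1 = 7)
g(M) = 1/(7 + M) (g(M) = 1/(M + 7) = 1/(7 + M))
g(5)*9140 = 9140/(7 + 5) = 9140/12 = (1/12)*9140 = 2285/3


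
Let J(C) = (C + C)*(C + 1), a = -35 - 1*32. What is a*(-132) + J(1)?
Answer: 8848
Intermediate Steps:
a = -67 (a = -35 - 32 = -67)
J(C) = 2*C*(1 + C) (J(C) = (2*C)*(1 + C) = 2*C*(1 + C))
a*(-132) + J(1) = -67*(-132) + 2*1*(1 + 1) = 8844 + 2*1*2 = 8844 + 4 = 8848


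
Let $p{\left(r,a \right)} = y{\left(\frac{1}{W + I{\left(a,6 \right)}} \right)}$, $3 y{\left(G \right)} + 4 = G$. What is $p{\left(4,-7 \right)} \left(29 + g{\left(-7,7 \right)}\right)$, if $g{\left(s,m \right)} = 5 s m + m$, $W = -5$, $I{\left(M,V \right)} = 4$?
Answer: $\frac{1045}{3} \approx 348.33$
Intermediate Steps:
$g{\left(s,m \right)} = m + 5 m s$ ($g{\left(s,m \right)} = 5 m s + m = m + 5 m s$)
$y{\left(G \right)} = - \frac{4}{3} + \frac{G}{3}$
$p{\left(r,a \right)} = - \frac{5}{3}$ ($p{\left(r,a \right)} = - \frac{4}{3} + \frac{1}{3 \left(-5 + 4\right)} = - \frac{4}{3} + \frac{1}{3 \left(-1\right)} = - \frac{4}{3} + \frac{1}{3} \left(-1\right) = - \frac{4}{3} - \frac{1}{3} = - \frac{5}{3}$)
$p{\left(4,-7 \right)} \left(29 + g{\left(-7,7 \right)}\right) = - \frac{5 \left(29 + 7 \left(1 + 5 \left(-7\right)\right)\right)}{3} = - \frac{5 \left(29 + 7 \left(1 - 35\right)\right)}{3} = - \frac{5 \left(29 + 7 \left(-34\right)\right)}{3} = - \frac{5 \left(29 - 238\right)}{3} = \left(- \frac{5}{3}\right) \left(-209\right) = \frac{1045}{3}$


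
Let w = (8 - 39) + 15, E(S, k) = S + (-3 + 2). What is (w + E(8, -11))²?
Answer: 81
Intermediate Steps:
E(S, k) = -1 + S (E(S, k) = S - 1 = -1 + S)
w = -16 (w = -31 + 15 = -16)
(w + E(8, -11))² = (-16 + (-1 + 8))² = (-16 + 7)² = (-9)² = 81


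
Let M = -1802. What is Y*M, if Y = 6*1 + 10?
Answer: -28832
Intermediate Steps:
Y = 16 (Y = 6 + 10 = 16)
Y*M = 16*(-1802) = -28832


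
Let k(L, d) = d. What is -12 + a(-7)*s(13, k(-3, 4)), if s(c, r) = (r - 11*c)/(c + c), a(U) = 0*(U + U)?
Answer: -12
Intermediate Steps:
a(U) = 0 (a(U) = 0*(2*U) = 0)
s(c, r) = (r - 11*c)/(2*c) (s(c, r) = (r - 11*c)/((2*c)) = (r - 11*c)*(1/(2*c)) = (r - 11*c)/(2*c))
-12 + a(-7)*s(13, k(-3, 4)) = -12 + 0*((1/2)*(4 - 11*13)/13) = -12 + 0*((1/2)*(1/13)*(4 - 143)) = -12 + 0*((1/2)*(1/13)*(-139)) = -12 + 0*(-139/26) = -12 + 0 = -12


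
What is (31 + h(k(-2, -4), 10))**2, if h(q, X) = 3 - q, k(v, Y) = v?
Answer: 1296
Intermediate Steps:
(31 + h(k(-2, -4), 10))**2 = (31 + (3 - 1*(-2)))**2 = (31 + (3 + 2))**2 = (31 + 5)**2 = 36**2 = 1296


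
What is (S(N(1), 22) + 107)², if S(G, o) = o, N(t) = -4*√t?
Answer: 16641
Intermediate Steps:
(S(N(1), 22) + 107)² = (22 + 107)² = 129² = 16641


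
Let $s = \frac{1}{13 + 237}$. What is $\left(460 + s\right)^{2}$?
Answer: $\frac{13225230001}{62500} \approx 2.116 \cdot 10^{5}$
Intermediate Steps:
$s = \frac{1}{250} \approx 0.004$
$\left(460 + s\right)^{2} = \left(460 + \frac{1}{250}\right)^{2} = \left(\frac{115001}{250}\right)^{2} = \frac{13225230001}{62500}$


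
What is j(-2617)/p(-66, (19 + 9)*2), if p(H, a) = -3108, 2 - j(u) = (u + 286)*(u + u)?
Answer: 3050113/777 ≈ 3925.5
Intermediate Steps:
j(u) = 2 - 2*u*(286 + u) (j(u) = 2 - (u + 286)*(u + u) = 2 - (286 + u)*2*u = 2 - 2*u*(286 + u))
j(-2617)/p(-66, (19 + 9)*2) = (2 - 572*(-2617) - 2*(-2617)²)/(-3108) = (2 + 1496924 - 2*6848689)*(-1/3108) = (2 + 1496924 - 13697378)*(-1/3108) = -12200452*(-1/3108) = 3050113/777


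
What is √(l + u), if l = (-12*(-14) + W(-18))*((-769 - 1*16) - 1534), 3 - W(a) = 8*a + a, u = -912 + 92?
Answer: I*√773047 ≈ 879.23*I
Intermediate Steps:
u = -820
W(a) = 3 - 9*a (W(a) = 3 - (8*a + a) = 3 - 9*a)
l = -772227 (l = (-12*(-14) + (3 - 9*(-18)))*((-769 - 1*16) - 1534) = (168 + (3 + 162))*((-769 - 16) - 1534) = (168 + 165)*(-785 - 1534) = 333*(-2319) = -772227)
√(l + u) = √(-772227 - 820) = √(-773047) = I*√773047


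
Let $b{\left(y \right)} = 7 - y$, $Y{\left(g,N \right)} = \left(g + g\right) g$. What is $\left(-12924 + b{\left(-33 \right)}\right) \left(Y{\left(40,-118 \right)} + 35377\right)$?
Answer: $-497026068$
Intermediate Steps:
$Y{\left(g,N \right)} = 2 g^{2}$ ($Y{\left(g,N \right)} = 2 g g = 2 g^{2}$)
$\left(-12924 + b{\left(-33 \right)}\right) \left(Y{\left(40,-118 \right)} + 35377\right) = \left(-12924 + \left(7 - -33\right)\right) \left(2 \cdot 40^{2} + 35377\right) = \left(-12924 + \left(7 + 33\right)\right) \left(2 \cdot 1600 + 35377\right) = \left(-12924 + 40\right) \left(3200 + 35377\right) = \left(-12884\right) 38577 = -497026068$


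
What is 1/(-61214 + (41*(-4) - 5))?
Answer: -1/61383 ≈ -1.6291e-5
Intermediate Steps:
1/(-61214 + (41*(-4) - 5)) = 1/(-61214 + (-164 - 5)) = 1/(-61214 - 169) = 1/(-61383) = -1/61383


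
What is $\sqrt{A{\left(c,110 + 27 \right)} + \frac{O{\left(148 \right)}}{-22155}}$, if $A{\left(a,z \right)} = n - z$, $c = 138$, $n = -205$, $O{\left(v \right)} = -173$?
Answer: $\frac{i \sqrt{167864823735}}{22155} \approx 18.493 i$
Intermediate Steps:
$A{\left(a,z \right)} = -205 - z$
$\sqrt{A{\left(c,110 + 27 \right)} + \frac{O{\left(148 \right)}}{-22155}} = \sqrt{\left(-205 - \left(110 + 27\right)\right) - \frac{173}{-22155}} = \sqrt{\left(-205 - 137\right) - - \frac{173}{22155}} = \sqrt{\left(-205 - 137\right) + \frac{173}{22155}} = \sqrt{-342 + \frac{173}{22155}} = \sqrt{- \frac{7576837}{22155}} = \frac{i \sqrt{167864823735}}{22155}$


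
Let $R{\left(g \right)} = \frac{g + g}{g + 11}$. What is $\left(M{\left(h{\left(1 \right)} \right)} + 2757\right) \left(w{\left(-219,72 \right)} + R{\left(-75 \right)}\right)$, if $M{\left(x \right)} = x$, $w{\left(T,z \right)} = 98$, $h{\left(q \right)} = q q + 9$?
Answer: $\frac{8884837}{32} \approx 2.7765 \cdot 10^{5}$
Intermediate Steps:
$h{\left(q \right)} = 9 + q^{2}$ ($h{\left(q \right)} = q^{2} + 9 = 9 + q^{2}$)
$R{\left(g \right)} = \frac{2 g}{11 + g}$
$\left(M{\left(h{\left(1 \right)} \right)} + 2757\right) \left(w{\left(-219,72 \right)} + R{\left(-75 \right)}\right) = \left(\left(9 + 1^{2}\right) + 2757\right) \left(98 + 2 \left(-75\right) \frac{1}{11 - 75}\right) = \left(\left(9 + 1\right) + 2757\right) \left(98 + 2 \left(-75\right) \frac{1}{-64}\right) = \left(10 + 2757\right) \left(98 + 2 \left(-75\right) \left(- \frac{1}{64}\right)\right) = 2767 \left(98 + \frac{75}{32}\right) = 2767 \cdot \frac{3211}{32} = \frac{8884837}{32}$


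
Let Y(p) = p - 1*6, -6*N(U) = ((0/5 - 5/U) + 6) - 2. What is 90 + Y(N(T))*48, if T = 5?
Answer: -222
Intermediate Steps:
N(U) = -2/3 + 5/(6*U) (N(U) = -(((0/5 - 5/U) + 6) - 2)/6 = -(((0*(1/5) - 5/U) + 6) - 2)/6 = -(((0 - 5/U) + 6) - 2)/6 = -((-5/U + 6) - 2)/6 = -((6 - 5/U) - 2)/6 = -(4 - 5/U)/6 = -2/3 + 5/(6*U))
Y(p) = -6 + p (Y(p) = p - 6 = -6 + p)
90 + Y(N(T))*48 = 90 + (-6 + (1/6)*(5 - 4*5)/5)*48 = 90 + (-6 + (1/6)*(1/5)*(5 - 20))*48 = 90 + (-6 + (1/6)*(1/5)*(-15))*48 = 90 + (-6 - 1/2)*48 = 90 - 13/2*48 = 90 - 312 = -222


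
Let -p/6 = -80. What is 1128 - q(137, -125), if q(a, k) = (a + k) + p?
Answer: 636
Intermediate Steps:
p = 480 (p = -6*(-80) = 480)
q(a, k) = 480 + a + k (q(a, k) = (a + k) + 480 = 480 + a + k)
1128 - q(137, -125) = 1128 - (480 + 137 - 125) = 1128 - 1*492 = 1128 - 492 = 636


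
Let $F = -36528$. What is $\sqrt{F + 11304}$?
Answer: $2 i \sqrt{6306} \approx 158.82 i$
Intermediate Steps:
$\sqrt{F + 11304} = \sqrt{-36528 + 11304} = \sqrt{-25224} = 2 i \sqrt{6306}$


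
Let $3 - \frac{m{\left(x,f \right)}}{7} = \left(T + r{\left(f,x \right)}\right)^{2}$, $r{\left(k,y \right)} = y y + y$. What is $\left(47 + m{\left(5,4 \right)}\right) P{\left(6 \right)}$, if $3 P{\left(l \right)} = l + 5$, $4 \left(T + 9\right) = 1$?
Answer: $- \frac{544357}{48} \approx -11341.0$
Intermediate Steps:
$T = - \frac{35}{4}$ ($T = -9 + \frac{1}{4} \cdot 1 = -9 + \frac{1}{4} = - \frac{35}{4} \approx -8.75$)
$r{\left(k,y \right)} = y + y^{2}$ ($r{\left(k,y \right)} = y^{2} + y = y + y^{2}$)
$m{\left(x,f \right)} = 21 - 7 \left(- \frac{35}{4} + x \left(1 + x\right)\right)^{2}$
$P{\left(l \right)} = \frac{5}{3} + \frac{l}{3}$ ($P{\left(l \right)} = \frac{l + 5}{3} = \frac{5 + l}{3} = \frac{5}{3} + \frac{l}{3}$)
$\left(47 + m{\left(5,4 \right)}\right) P{\left(6 \right)} = \left(47 + \left(21 - \frac{7 \left(-35 + 4 \cdot 5 \left(1 + 5\right)\right)^{2}}{16}\right)\right) \left(\frac{5}{3} + \frac{1}{3} \cdot 6\right) = \left(47 + \left(21 - \frac{7 \left(-35 + 4 \cdot 5 \cdot 6\right)^{2}}{16}\right)\right) \left(\frac{5}{3} + 2\right) = \left(47 + \left(21 - \frac{7 \left(-35 + 120\right)^{2}}{16}\right)\right) \frac{11}{3} = \left(47 + \left(21 - \frac{7 \cdot 85^{2}}{16}\right)\right) \frac{11}{3} = \left(47 + \left(21 - \frac{50575}{16}\right)\right) \frac{11}{3} = \left(47 - \frac{50239}{16}\right) \frac{11}{3} = \left(- \frac{49487}{16}\right) \frac{11}{3} = - \frac{544357}{48}$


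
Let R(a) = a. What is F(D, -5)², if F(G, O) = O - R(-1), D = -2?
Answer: 16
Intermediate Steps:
F(G, O) = 1 + O (F(G, O) = O - 1*(-1) = O + 1 = 1 + O)
F(D, -5)² = (1 - 5)² = (-4)² = 16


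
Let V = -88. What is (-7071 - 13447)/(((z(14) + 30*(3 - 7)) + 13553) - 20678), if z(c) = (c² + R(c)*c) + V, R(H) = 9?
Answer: 20518/7011 ≈ 2.9265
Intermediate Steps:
z(c) = -88 + c² + 9*c (z(c) = (c² + 9*c) - 88 = -88 + c² + 9*c)
(-7071 - 13447)/(((z(14) + 30*(3 - 7)) + 13553) - 20678) = (-7071 - 13447)/((((-88 + 14² + 9*14) + 30*(3 - 7)) + 13553) - 20678) = -20518/((((-88 + 196 + 126) + 30*(-4)) + 13553) - 20678) = -20518/(((234 - 120) + 13553) - 20678) = -20518/((114 + 13553) - 20678) = -20518/(13667 - 20678) = -20518/(-7011) = -20518*(-1/7011) = 20518/7011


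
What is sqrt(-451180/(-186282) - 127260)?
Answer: I*sqrt(122665642126430)/31047 ≈ 356.73*I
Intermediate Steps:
sqrt(-451180/(-186282) - 127260) = sqrt(-451180*(-1/186282) - 127260) = sqrt(225590/93141 - 127260) = sqrt(-11852898070/93141) = I*sqrt(122665642126430)/31047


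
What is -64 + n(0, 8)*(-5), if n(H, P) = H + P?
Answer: -104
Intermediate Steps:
-64 + n(0, 8)*(-5) = -64 + (0 + 8)*(-5) = -64 + 8*(-5) = -64 - 40 = -104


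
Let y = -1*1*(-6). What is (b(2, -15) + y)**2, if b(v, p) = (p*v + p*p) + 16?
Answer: 47089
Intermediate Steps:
b(v, p) = 16 + p**2 + p*v (b(v, p) = (p*v + p**2) + 16 = (p**2 + p*v) + 16 = 16 + p**2 + p*v)
y = 6 (y = -1*(-6) = 6)
(b(2, -15) + y)**2 = ((16 + (-15)**2 - 15*2) + 6)**2 = ((16 + 225 - 30) + 6)**2 = (211 + 6)**2 = 217**2 = 47089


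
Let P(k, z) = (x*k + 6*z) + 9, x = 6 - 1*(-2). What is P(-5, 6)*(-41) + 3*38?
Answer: -91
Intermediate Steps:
x = 8 (x = 6 + 2 = 8)
P(k, z) = 9 + 6*z + 8*k (P(k, z) = (8*k + 6*z) + 9 = (6*z + 8*k) + 9 = 9 + 6*z + 8*k)
P(-5, 6)*(-41) + 3*38 = (9 + 6*6 + 8*(-5))*(-41) + 3*38 = (9 + 36 - 40)*(-41) + 114 = 5*(-41) + 114 = -205 + 114 = -91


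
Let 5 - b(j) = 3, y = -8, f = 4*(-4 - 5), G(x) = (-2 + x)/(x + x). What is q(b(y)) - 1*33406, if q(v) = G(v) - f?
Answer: -33370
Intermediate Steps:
G(x) = (-2 + x)/(2*x) (G(x) = (-2 + x)/((2*x)) = (-2 + x)*(1/(2*x)) = (-2 + x)/(2*x))
f = -36 (f = 4*(-9) = -36)
b(j) = 2 (b(j) = 5 - 1*3 = 5 - 3 = 2)
q(v) = 36 + (-2 + v)/(2*v) (q(v) = (-2 + v)/(2*v) - 1*(-36) = (-2 + v)/(2*v) + 36 = 36 + (-2 + v)/(2*v))
q(b(y)) - 1*33406 = (73/2 - 1/2) - 1*33406 = (73/2 - 1*1/2) - 33406 = (73/2 - 1/2) - 33406 = 36 - 33406 = -33370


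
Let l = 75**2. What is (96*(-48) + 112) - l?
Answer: -10121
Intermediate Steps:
l = 5625
(96*(-48) + 112) - l = (96*(-48) + 112) - 1*5625 = (-4608 + 112) - 5625 = -4496 - 5625 = -10121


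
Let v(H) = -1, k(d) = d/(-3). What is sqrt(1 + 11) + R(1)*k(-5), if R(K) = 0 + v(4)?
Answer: -5/3 + 2*sqrt(3) ≈ 1.7974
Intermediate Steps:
k(d) = -d/3 (k(d) = d*(-1/3) = -d/3)
R(K) = -1 (R(K) = 0 - 1 = -1)
sqrt(1 + 11) + R(1)*k(-5) = sqrt(1 + 11) - (-1)*(-5)/3 = sqrt(12) - 1*5/3 = 2*sqrt(3) - 5/3 = -5/3 + 2*sqrt(3)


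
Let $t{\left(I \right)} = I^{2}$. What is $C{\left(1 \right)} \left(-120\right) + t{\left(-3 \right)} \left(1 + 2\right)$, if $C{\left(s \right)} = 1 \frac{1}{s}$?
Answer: $-93$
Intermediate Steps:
$C{\left(s \right)} = \frac{1}{s}$
$C{\left(1 \right)} \left(-120\right) + t{\left(-3 \right)} \left(1 + 2\right) = 1^{-1} \left(-120\right) + \left(-3\right)^{2} \left(1 + 2\right) = 1 \left(-120\right) + 9 \cdot 3 = -120 + 27 = -93$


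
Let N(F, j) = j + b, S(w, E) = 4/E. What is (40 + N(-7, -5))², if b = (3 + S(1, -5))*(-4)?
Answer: 17161/25 ≈ 686.44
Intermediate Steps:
b = -44/5 (b = (3 + 4/(-5))*(-4) = (3 + 4*(-⅕))*(-4) = (3 - ⅘)*(-4) = (11/5)*(-4) = -44/5 ≈ -8.8000)
N(F, j) = -44/5 + j (N(F, j) = j - 44/5 = -44/5 + j)
(40 + N(-7, -5))² = (40 + (-44/5 - 5))² = (40 - 69/5)² = (131/5)² = 17161/25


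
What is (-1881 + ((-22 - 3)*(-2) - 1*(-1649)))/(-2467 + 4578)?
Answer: -182/2111 ≈ -0.086215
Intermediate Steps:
(-1881 + ((-22 - 3)*(-2) - 1*(-1649)))/(-2467 + 4578) = (-1881 + (-25*(-2) + 1649))/2111 = (-1881 + (50 + 1649))*(1/2111) = (-1881 + 1699)*(1/2111) = -182*1/2111 = -182/2111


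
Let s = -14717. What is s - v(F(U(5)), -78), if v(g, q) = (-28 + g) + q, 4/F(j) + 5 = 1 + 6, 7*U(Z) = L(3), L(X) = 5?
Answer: -14613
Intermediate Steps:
U(Z) = 5/7 (U(Z) = (⅐)*5 = 5/7)
F(j) = 2 (F(j) = 4/(-5 + (1 + 6)) = 4/(-5 + 7) = 4/2 = 4*(½) = 2)
v(g, q) = -28 + g + q
s - v(F(U(5)), -78) = -14717 - (-28 + 2 - 78) = -14717 - 1*(-104) = -14717 + 104 = -14613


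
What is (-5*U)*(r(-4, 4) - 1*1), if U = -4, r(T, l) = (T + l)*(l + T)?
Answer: -20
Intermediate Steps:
r(T, l) = (T + l)**2 (r(T, l) = (T + l)*(T + l) = (T + l)**2)
(-5*U)*(r(-4, 4) - 1*1) = (-5*(-4))*((-4 + 4)**2 - 1*1) = 20*(0**2 - 1) = 20*(0 - 1) = 20*(-1) = -20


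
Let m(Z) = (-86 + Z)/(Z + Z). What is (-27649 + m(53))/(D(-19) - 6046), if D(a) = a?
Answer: 2930827/642890 ≈ 4.5588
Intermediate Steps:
m(Z) = (-86 + Z)/(2*Z) (m(Z) = (-86 + Z)/((2*Z)) = (-86 + Z)*(1/(2*Z)) = (-86 + Z)/(2*Z))
(-27649 + m(53))/(D(-19) - 6046) = (-27649 + (½)*(-86 + 53)/53)/(-19 - 6046) = (-27649 + (½)*(1/53)*(-33))/(-6065) = (-27649 - 33/106)*(-1/6065) = -2930827/106*(-1/6065) = 2930827/642890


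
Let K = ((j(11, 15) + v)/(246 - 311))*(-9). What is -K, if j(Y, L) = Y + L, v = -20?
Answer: -54/65 ≈ -0.83077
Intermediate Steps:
j(Y, L) = L + Y
K = 54/65 (K = (((15 + 11) - 20)/(246 - 311))*(-9) = ((26 - 20)/(-65))*(-9) = (6*(-1/65))*(-9) = -6/65*(-9) = 54/65 ≈ 0.83077)
-K = -1*54/65 = -54/65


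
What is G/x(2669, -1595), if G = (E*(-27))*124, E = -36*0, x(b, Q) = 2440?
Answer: 0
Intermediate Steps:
E = 0 (E = -9*0 = 0)
G = 0 (G = (0*(-27))*124 = 0*124 = 0)
G/x(2669, -1595) = 0/2440 = 0*(1/2440) = 0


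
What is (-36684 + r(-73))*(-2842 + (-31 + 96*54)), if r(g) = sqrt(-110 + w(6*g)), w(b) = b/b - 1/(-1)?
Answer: -84776724 + 13866*I*sqrt(3) ≈ -8.4777e+7 + 24017.0*I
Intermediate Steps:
w(b) = 2 (w(b) = 1 - 1*(-1) = 1 + 1 = 2)
r(g) = 6*I*sqrt(3) (r(g) = sqrt(-110 + 2) = sqrt(-108) = 6*I*sqrt(3))
(-36684 + r(-73))*(-2842 + (-31 + 96*54)) = (-36684 + 6*I*sqrt(3))*(-2842 + (-31 + 96*54)) = (-36684 + 6*I*sqrt(3))*(-2842 + (-31 + 5184)) = (-36684 + 6*I*sqrt(3))*(-2842 + 5153) = (-36684 + 6*I*sqrt(3))*2311 = -84776724 + 13866*I*sqrt(3)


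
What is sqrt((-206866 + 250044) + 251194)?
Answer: 6*sqrt(8177) ≈ 542.56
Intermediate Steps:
sqrt((-206866 + 250044) + 251194) = sqrt(43178 + 251194) = sqrt(294372) = 6*sqrt(8177)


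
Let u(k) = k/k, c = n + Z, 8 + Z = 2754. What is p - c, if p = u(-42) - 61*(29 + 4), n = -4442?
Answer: -316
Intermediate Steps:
Z = 2746 (Z = -8 + 2754 = 2746)
c = -1696 (c = -4442 + 2746 = -1696)
u(k) = 1
p = -2012 (p = 1 - 61*(29 + 4) = 1 - 61*33 = 1 - 1*2013 = 1 - 2013 = -2012)
p - c = -2012 - 1*(-1696) = -2012 + 1696 = -316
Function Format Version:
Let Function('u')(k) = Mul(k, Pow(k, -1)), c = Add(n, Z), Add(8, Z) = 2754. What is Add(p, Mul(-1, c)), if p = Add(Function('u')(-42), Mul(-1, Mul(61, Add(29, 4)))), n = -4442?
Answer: -316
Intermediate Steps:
Z = 2746 (Z = Add(-8, 2754) = 2746)
c = -1696 (c = Add(-4442, 2746) = -1696)
Function('u')(k) = 1
p = -2012 (p = Add(1, Mul(-1, Mul(61, Add(29, 4)))) = Add(1, Mul(-1, Mul(61, 33))) = Add(1, Mul(-1, 2013)) = Add(1, -2013) = -2012)
Add(p, Mul(-1, c)) = Add(-2012, Mul(-1, -1696)) = Add(-2012, 1696) = -316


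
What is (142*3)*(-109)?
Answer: -46434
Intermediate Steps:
(142*3)*(-109) = 426*(-109) = -46434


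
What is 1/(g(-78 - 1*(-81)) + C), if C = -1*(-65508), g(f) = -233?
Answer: 1/65275 ≈ 1.5320e-5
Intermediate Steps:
C = 65508
1/(g(-78 - 1*(-81)) + C) = 1/(-233 + 65508) = 1/65275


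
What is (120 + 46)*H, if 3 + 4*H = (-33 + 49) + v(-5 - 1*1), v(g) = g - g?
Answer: 1079/2 ≈ 539.50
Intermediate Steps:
v(g) = 0
H = 13/4 (H = -¾ + ((-33 + 49) + 0)/4 = -¾ + (16 + 0)/4 = -¾ + (¼)*16 = -¾ + 4 = 13/4 ≈ 3.2500)
(120 + 46)*H = (120 + 46)*(13/4) = 166*(13/4) = 1079/2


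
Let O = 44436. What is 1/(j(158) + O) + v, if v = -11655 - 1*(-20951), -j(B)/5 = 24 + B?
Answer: 404617697/43526 ≈ 9296.0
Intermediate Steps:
j(B) = -120 - 5*B (j(B) = -5*(24 + B) = -120 - 5*B)
v = 9296 (v = -11655 + 20951 = 9296)
1/(j(158) + O) + v = 1/((-120 - 5*158) + 44436) + 9296 = 1/((-120 - 790) + 44436) + 9296 = 1/(-910 + 44436) + 9296 = 1/43526 + 9296 = 404617697/43526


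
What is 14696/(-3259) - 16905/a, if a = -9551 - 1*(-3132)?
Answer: -800821/426929 ≈ -1.8758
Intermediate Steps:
a = -6419 (a = -9551 + 3132 = -6419)
14696/(-3259) - 16905/a = 14696/(-3259) - 16905/(-6419) = 14696*(-1/3259) - 16905*(-1/6419) = -14696/3259 + 345/131 = -800821/426929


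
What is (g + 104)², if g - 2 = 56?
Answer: 26244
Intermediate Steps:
g = 58 (g = 2 + 56 = 58)
(g + 104)² = (58 + 104)² = 162² = 26244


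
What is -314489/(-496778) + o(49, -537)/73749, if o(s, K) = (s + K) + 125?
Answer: 7670972949/12212293574 ≈ 0.62814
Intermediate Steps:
o(s, K) = 125 + K + s (o(s, K) = (K + s) + 125 = 125 + K + s)
-314489/(-496778) + o(49, -537)/73749 = -314489/(-496778) + (125 - 537 + 49)/73749 = -314489*(-1/496778) - 363*1/73749 = 314489/496778 - 121/24583 = 7670972949/12212293574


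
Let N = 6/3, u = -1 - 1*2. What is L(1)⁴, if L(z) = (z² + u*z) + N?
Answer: 0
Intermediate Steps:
u = -3 (u = -1 - 2 = -3)
N = 2 (N = 6*(⅓) = 2)
L(z) = 2 + z² - 3*z (L(z) = (z² - 3*z) + 2 = 2 + z² - 3*z)
L(1)⁴ = (2 + 1² - 3*1)⁴ = (2 + 1 - 3)⁴ = 0⁴ = 0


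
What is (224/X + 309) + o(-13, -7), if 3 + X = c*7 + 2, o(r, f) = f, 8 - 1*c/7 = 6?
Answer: 29518/97 ≈ 304.31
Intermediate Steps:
c = 14 (c = 56 - 7*6 = 56 - 42 = 14)
X = 97 (X = -3 + (14*7 + 2) = -3 + (98 + 2) = -3 + 100 = 97)
(224/X + 309) + o(-13, -7) = (224/97 + 309) - 7 = 30197/97 - 7 = 29518/97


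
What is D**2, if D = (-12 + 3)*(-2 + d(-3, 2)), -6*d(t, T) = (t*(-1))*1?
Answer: 2025/4 ≈ 506.25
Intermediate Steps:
d(t, T) = t/6 (d(t, T) = -t*(-1)/6 = -(-t)/6 = -(-1)*t/6 = t/6)
D = 45/2 (D = (-12 + 3)*(-2 + (1/6)*(-3)) = -9*(-2 - 1/2) = -9*(-5/2) = 45/2 ≈ 22.500)
D**2 = (45/2)**2 = 2025/4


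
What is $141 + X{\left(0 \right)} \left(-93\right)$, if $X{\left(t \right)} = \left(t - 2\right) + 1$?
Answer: $234$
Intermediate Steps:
$X{\left(t \right)} = -1 + t$ ($X{\left(t \right)} = \left(-2 + t\right) + 1 = -1 + t$)
$141 + X{\left(0 \right)} \left(-93\right) = 141 + \left(-1 + 0\right) \left(-93\right) = 141 - -93 = 141 + 93 = 234$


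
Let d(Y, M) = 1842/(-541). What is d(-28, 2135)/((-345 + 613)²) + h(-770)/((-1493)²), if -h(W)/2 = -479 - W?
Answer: -13360278273/43306837759208 ≈ -0.00030850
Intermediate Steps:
d(Y, M) = -1842/541 (d(Y, M) = 1842*(-1/541) = -1842/541)
h(W) = 958 + 2*W (h(W) = -2*(-479 - W) = 958 + 2*W)
d(-28, 2135)/((-345 + 613)²) + h(-770)/((-1493)²) = -1842/(541*(-345 + 613)²) + (958 + 2*(-770))/((-1493)²) = -1842/(541*(268²)) + (958 - 1540)/2229049 = -1842/541/71824 - 582*1/2229049 = -1842/541*1/71824 - 582/2229049 = -921/19428392 - 582/2229049 = -13360278273/43306837759208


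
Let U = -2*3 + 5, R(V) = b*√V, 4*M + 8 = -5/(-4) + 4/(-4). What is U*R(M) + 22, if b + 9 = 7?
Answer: 22 + I*√31/2 ≈ 22.0 + 2.7839*I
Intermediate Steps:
b = -2 (b = -9 + 7 = -2)
M = -31/16 (M = -2 + (-5/(-4) + 4/(-4))/4 = -2 + (-5*(-¼) + 4*(-¼))/4 = -2 + (5/4 - 1)/4 = -2 + (¼)*(¼) = -2 + 1/16 = -31/16 ≈ -1.9375)
R(V) = -2*√V
U = -1 (U = -6 + 5 = -1)
U*R(M) + 22 = -(-2)*√(-31/16) + 22 = -(-2)*I*√31/4 + 22 = -(-1)*I*√31/2 + 22 = I*√31/2 + 22 = 22 + I*√31/2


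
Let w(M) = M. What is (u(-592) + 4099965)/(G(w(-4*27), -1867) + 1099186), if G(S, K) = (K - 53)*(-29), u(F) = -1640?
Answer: 4098325/1154866 ≈ 3.5487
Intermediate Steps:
G(S, K) = 1537 - 29*K (G(S, K) = (-53 + K)*(-29) = 1537 - 29*K)
(u(-592) + 4099965)/(G(w(-4*27), -1867) + 1099186) = (-1640 + 4099965)/((1537 - 29*(-1867)) + 1099186) = 4098325/((1537 + 54143) + 1099186) = 4098325/(55680 + 1099186) = 4098325/1154866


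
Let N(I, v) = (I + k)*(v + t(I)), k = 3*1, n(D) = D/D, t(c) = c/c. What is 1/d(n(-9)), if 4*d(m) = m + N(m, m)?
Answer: 4/9 ≈ 0.44444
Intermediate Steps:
t(c) = 1
n(D) = 1
k = 3
N(I, v) = (1 + v)*(3 + I) (N(I, v) = (I + 3)*(v + 1) = (3 + I)*(1 + v) = (1 + v)*(3 + I))
d(m) = 3/4 + m**2/4 + 5*m/4 (d(m) = (m + (3 + m + 3*m + m*m))/4 = (m + (3 + m + 3*m + m**2))/4 = (m + (3 + m**2 + 4*m))/4 = (3 + m**2 + 5*m)/4 = 3/4 + m**2/4 + 5*m/4)
1/d(n(-9)) = 1/(3/4 + (1/4)*1**2 + (5/4)*1) = 1/(3/4 + (1/4)*1 + 5/4) = 1/(3/4 + 1/4 + 5/4) = 1/(9/4) = 4/9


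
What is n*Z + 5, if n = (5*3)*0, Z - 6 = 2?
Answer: 5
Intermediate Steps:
Z = 8 (Z = 6 + 2 = 8)
n = 0 (n = 15*0 = 0)
n*Z + 5 = 0*8 + 5 = 0 + 5 = 5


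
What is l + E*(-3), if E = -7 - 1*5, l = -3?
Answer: 33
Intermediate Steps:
E = -12 (E = -7 - 5 = -12)
l + E*(-3) = -3 - 12*(-3) = -3 + 36 = 33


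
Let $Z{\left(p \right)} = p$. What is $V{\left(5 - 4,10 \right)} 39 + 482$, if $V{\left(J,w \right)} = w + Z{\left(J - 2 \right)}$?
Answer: $833$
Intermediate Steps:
$V{\left(J,w \right)} = -2 + J + w$ ($V{\left(J,w \right)} = w + \left(J - 2\right) = w + \left(-2 + J\right) = -2 + J + w$)
$V{\left(5 - 4,10 \right)} 39 + 482 = \left(-2 + \left(5 - 4\right) + 10\right) 39 + 482 = \left(-2 + 1 + 10\right) 39 + 482 = 9 \cdot 39 + 482 = 351 + 482 = 833$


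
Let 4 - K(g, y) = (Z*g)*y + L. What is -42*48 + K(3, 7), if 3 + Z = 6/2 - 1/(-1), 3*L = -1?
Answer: -6098/3 ≈ -2032.7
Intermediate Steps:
L = -⅓ (L = (⅓)*(-1) = -⅓ ≈ -0.33333)
Z = 1 (Z = -3 + (6/2 - 1/(-1)) = -3 + (6*(½) - 1*(-1)) = -3 + (3 + 1) = -3 + 4 = 1)
K(g, y) = 13/3 - g*y (K(g, y) = 4 - ((1*g)*y - ⅓) = 4 - (g*y - ⅓) = 4 - (-⅓ + g*y) = 4 + (⅓ - g*y) = 13/3 - g*y)
-42*48 + K(3, 7) = -42*48 + (13/3 - 1*3*7) = -2016 + (13/3 - 21) = -2016 - 50/3 = -6098/3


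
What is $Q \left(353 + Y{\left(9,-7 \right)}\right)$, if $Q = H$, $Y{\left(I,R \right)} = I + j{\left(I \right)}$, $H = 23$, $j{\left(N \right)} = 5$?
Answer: $8441$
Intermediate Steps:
$Y{\left(I,R \right)} = 5 + I$ ($Y{\left(I,R \right)} = I + 5 = 5 + I$)
$Q = 23$
$Q \left(353 + Y{\left(9,-7 \right)}\right) = 23 \left(353 + \left(5 + 9\right)\right) = 23 \left(353 + 14\right) = 23 \cdot 367 = 8441$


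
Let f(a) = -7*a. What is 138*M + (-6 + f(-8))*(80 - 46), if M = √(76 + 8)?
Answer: 1700 + 276*√21 ≈ 2964.8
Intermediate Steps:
M = 2*√21 (M = √84 = 2*√21 ≈ 9.1651)
138*M + (-6 + f(-8))*(80 - 46) = 138*(2*√21) + (-6 - 7*(-8))*(80 - 46) = 276*√21 + (-6 + 56)*34 = 276*√21 + 50*34 = 276*√21 + 1700 = 1700 + 276*√21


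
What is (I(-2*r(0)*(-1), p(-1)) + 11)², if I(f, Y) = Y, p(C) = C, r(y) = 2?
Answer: 100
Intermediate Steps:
(I(-2*r(0)*(-1), p(-1)) + 11)² = (-1 + 11)² = 10² = 100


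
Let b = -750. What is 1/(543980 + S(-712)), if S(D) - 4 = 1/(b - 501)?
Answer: 1251/680523983 ≈ 1.8383e-6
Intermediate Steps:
S(D) = 5003/1251 (S(D) = 4 + 1/(-750 - 501) = 4 + 1/(-1251) = 4 - 1/1251 = 5003/1251)
1/(543980 + S(-712)) = 1/(543980 + 5003/1251) = 1/(680523983/1251) = 1251/680523983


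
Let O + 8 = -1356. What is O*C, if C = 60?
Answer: -81840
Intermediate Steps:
O = -1364 (O = -8 - 1356 = -1364)
O*C = -1364*60 = -81840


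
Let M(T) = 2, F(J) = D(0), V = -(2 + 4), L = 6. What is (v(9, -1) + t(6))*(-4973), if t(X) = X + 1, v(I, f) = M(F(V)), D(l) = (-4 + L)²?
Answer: -44757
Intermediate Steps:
V = -6 (V = -1*6 = -6)
D(l) = 4 (D(l) = (-4 + 6)² = 2² = 4)
F(J) = 4
v(I, f) = 2
t(X) = 1 + X
(v(9, -1) + t(6))*(-4973) = (2 + (1 + 6))*(-4973) = (2 + 7)*(-4973) = 9*(-4973) = -44757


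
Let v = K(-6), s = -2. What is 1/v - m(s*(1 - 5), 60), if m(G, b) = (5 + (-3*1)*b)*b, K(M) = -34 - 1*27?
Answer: 640499/61 ≈ 10500.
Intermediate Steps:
K(M) = -61 (K(M) = -34 - 27 = -61)
v = -61
m(G, b) = b*(5 - 3*b) (m(G, b) = (5 - 3*b)*b = b*(5 - 3*b))
1/v - m(s*(1 - 5), 60) = 1/(-61) - 60*(5 - 3*60) = -1/61 - 60*(5 - 180) = -1/61 - 60*(-175) = -1/61 - 1*(-10500) = -1/61 + 10500 = 640499/61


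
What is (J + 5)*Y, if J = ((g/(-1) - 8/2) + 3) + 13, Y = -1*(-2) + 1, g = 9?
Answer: 24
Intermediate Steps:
Y = 3 (Y = 2 + 1 = 3)
J = 3 (J = ((9/(-1) - 8/2) + 3) + 13 = ((9*(-1) - 8*½) + 3) + 13 = ((-9 - 4) + 3) + 13 = (-13 + 3) + 13 = -10 + 13 = 3)
(J + 5)*Y = (3 + 5)*3 = 8*3 = 24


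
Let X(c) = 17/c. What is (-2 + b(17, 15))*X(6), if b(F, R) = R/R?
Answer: -17/6 ≈ -2.8333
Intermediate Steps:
b(F, R) = 1
(-2 + b(17, 15))*X(6) = (-2 + 1)*(17/6) = -17/6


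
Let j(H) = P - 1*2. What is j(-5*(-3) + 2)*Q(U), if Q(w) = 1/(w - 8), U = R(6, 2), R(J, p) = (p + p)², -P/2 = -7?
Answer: 3/2 ≈ 1.5000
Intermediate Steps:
P = 14 (P = -2*(-7) = 14)
R(J, p) = 4*p² (R(J, p) = (2*p)² = 4*p²)
U = 16 (U = 4*2² = 4*4 = 16)
Q(w) = 1/(-8 + w)
j(H) = 12 (j(H) = 14 - 1*2 = 14 - 2 = 12)
j(-5*(-3) + 2)*Q(U) = 12/(-8 + 16) = 12/8 = 12*(⅛) = 3/2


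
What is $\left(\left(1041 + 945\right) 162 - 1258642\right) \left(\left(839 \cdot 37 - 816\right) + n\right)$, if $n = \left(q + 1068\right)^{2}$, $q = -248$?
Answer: $-658298262570$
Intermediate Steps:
$n = 672400$ ($n = \left(-248 + 1068\right)^{2} = 820^{2} = 672400$)
$\left(\left(1041 + 945\right) 162 - 1258642\right) \left(\left(839 \cdot 37 - 816\right) + n\right) = \left(\left(1041 + 945\right) 162 - 1258642\right) \left(\left(839 \cdot 37 - 816\right) + 672400\right) = \left(1986 \cdot 162 - 1258642\right) \left(\left(31043 - 816\right) + 672400\right) = \left(321732 - 1258642\right) \left(30227 + 672400\right) = \left(-936910\right) 702627 = -658298262570$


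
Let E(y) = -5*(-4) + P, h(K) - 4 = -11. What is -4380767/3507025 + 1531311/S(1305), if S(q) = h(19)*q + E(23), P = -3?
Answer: -5410289793281/31977053950 ≈ -169.19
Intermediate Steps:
h(K) = -7 (h(K) = 4 - 11 = -7)
E(y) = 17 (E(y) = -5*(-4) - 3 = 20 - 3 = 17)
S(q) = 17 - 7*q (S(q) = -7*q + 17 = 17 - 7*q)
-4380767/3507025 + 1531311/S(1305) = -4380767/3507025 + 1531311/(17 - 7*1305) = -4380767*1/3507025 + 1531311/(17 - 9135) = -4380767/3507025 + 1531311/(-9118) = -4380767/3507025 + 1531311*(-1/9118) = -4380767/3507025 - 1531311/9118 = -5410289793281/31977053950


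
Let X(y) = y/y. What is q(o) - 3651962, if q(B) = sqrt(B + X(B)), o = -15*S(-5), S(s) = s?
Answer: -3651962 + 2*sqrt(19) ≈ -3.6520e+6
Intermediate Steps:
X(y) = 1
o = 75 (o = -15*(-5) = 75)
q(B) = sqrt(1 + B) (q(B) = sqrt(B + 1) = sqrt(1 + B))
q(o) - 3651962 = sqrt(1 + 75) - 3651962 = sqrt(76) - 3651962 = 2*sqrt(19) - 3651962 = -3651962 + 2*sqrt(19)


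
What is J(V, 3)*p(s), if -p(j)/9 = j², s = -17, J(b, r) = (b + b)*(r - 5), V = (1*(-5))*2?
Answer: -104040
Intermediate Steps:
V = -10 (V = -5*2 = -10)
J(b, r) = 2*b*(-5 + r) (J(b, r) = (2*b)*(-5 + r) = 2*b*(-5 + r))
p(j) = -9*j²
J(V, 3)*p(s) = (2*(-10)*(-5 + 3))*(-9*(-17)²) = (2*(-10)*(-2))*(-9*289) = 40*(-2601) = -104040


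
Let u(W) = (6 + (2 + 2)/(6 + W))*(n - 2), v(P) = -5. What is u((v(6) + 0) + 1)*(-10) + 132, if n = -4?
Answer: 612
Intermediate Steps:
u(W) = -36 - 24/(6 + W) (u(W) = (6 + (2 + 2)/(6 + W))*(-4 - 2) = (6 + 4/(6 + W))*(-6) = -36 - 24/(6 + W))
u((v(6) + 0) + 1)*(-10) + 132 = (12*(-20 - 3*((-5 + 0) + 1))/(6 + ((-5 + 0) + 1)))*(-10) + 132 = (12*(-20 - 3*(-5 + 1))/(6 + (-5 + 1)))*(-10) + 132 = (12*(-20 - 3*(-4))/(6 - 4))*(-10) + 132 = (12*(-20 + 12)/2)*(-10) + 132 = (12*(½)*(-8))*(-10) + 132 = -48*(-10) + 132 = 480 + 132 = 612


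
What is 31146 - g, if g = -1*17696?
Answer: 48842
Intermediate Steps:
g = -17696
31146 - g = 31146 - 1*(-17696) = 31146 + 17696 = 48842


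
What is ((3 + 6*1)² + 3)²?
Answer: 7056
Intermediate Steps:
((3 + 6*1)² + 3)² = ((3 + 6)² + 3)² = (9² + 3)² = (81 + 3)² = 84² = 7056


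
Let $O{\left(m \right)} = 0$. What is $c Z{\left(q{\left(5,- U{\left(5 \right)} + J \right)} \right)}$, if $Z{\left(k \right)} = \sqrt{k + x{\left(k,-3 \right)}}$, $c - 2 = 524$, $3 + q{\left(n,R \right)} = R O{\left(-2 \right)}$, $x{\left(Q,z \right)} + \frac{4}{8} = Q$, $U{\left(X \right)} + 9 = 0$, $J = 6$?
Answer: $263 i \sqrt{26} \approx 1341.0 i$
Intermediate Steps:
$U{\left(X \right)} = -9$ ($U{\left(X \right)} = -9 + 0 = -9$)
$x{\left(Q,z \right)} = - \frac{1}{2} + Q$
$q{\left(n,R \right)} = -3$ ($q{\left(n,R \right)} = -3 + R 0 = -3 + 0 = -3$)
$c = 526$ ($c = 2 + 524 = 526$)
$Z{\left(k \right)} = \sqrt{- \frac{1}{2} + 2 k}$ ($Z{\left(k \right)} = \sqrt{k + \left(- \frac{1}{2} + k\right)} = \sqrt{- \frac{1}{2} + 2 k}$)
$c Z{\left(q{\left(5,- U{\left(5 \right)} + J \right)} \right)} = 526 \frac{\sqrt{-2 + 8 \left(-3\right)}}{2} = 526 \frac{\sqrt{-2 - 24}}{2} = 526 \frac{\sqrt{-26}}{2} = 526 \frac{i \sqrt{26}}{2} = 263 i \sqrt{26}$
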